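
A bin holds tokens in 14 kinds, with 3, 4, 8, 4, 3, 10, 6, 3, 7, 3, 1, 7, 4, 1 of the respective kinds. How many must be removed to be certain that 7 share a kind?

57

In the worst case you take as many as possible of each kind without reaching 7: 3 + 4 + 6 + 4 + 3 + 6 + 6 + 3 + 6 + 3 + 1 + 6 + 4 + 1 = 56.
The next one must give 7 of some kind, so 56 + 1 = 57.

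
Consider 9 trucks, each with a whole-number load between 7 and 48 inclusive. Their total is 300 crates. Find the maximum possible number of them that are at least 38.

Suppose k of them are at least 38. Those contribute at least 38 each and the other 9 − k at least 7 each.
So the total is at least 38k + 7(9 − k) = 63 + 31k. This must be ≤ 300, giving k ≤ 7.
k = 7 is achieved by 7 values at 38 and 2 at 7, total 280; add 20 to one value (staying below 38) to reach 300.

7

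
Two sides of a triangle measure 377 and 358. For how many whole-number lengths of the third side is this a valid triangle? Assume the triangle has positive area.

The triangle inequality gives |377 − 358| < c < 377 + 358, i.e. 19 < c < 735.
So c can be any integer from 20 to 734: 715 values.

715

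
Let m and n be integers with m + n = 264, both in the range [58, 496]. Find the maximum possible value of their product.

17424

With m + n fixed, mn peaks when the two are closest together.
Taking m = 132 and n = 132 (both in [58, 496]) gives mn = 17424.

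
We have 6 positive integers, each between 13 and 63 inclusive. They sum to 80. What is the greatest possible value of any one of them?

15

Maximizing one value means minimizing the remaining 5.
The other 5 contribute at least 5 × 13 = 65, leaving at most 80 − 65 = 15.
Since 15 ≤ 63, this is achievable: one at 15 and 5 at 13.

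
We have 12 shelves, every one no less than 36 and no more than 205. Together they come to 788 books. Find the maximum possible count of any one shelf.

205

Maximizing one value means minimizing the remaining 11.
The other 11 contribute at least 11 × 36 = 396, leaving at most 788 − 396 = 392.
But each shelf is capped at 205, so the maximum is 205.
Achievable: one at 205 and the other 11 totalling 583, which fits since 11 × 36 ≤ 583 ≤ 11 × 205.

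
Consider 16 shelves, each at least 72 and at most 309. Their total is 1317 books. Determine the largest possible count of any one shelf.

To make one shelf as large as possible, make the other 15 as small as possible.
The other 15 contribute at least 15 × 72 = 1080, leaving at most 1317 − 1080 = 237.
Since 237 ≤ 309, this is achievable: one at 237 and 15 at 72.

237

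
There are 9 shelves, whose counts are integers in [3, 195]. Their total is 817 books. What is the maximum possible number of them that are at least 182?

With k values at 182 or above and the rest at least 3, the sum is at least 27 + 179k.
Since the sum is 817, we need 179k ≤ 790, i.e. k ≤ 4.
k = 4 is achieved by 4 values at 182 and 5 at 3, total 743; add 74 to one value (staying below 182) to reach 817.

4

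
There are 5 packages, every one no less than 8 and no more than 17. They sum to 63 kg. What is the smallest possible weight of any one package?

8

To make one package as small as possible, make the other 4 as large as possible.
The other 4 can take up 4 × 17 = 68 ≥ 63 − 8, so one package can sit at its floor of 8.
Achievable: one at 8 and the other 4 totalling 55, which fits since 4 × 8 ≤ 55 ≤ 4 × 17.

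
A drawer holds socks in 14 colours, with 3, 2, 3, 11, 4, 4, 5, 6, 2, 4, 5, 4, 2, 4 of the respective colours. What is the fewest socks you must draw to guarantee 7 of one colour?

In the worst case you take as many as possible of each colour without reaching 7: 3 + 2 + 3 + 6 + 4 + 4 + 5 + 6 + 2 + 4 + 5 + 4 + 2 + 4 = 54.
The next one must give 7 of some colour, so 54 + 1 = 55.

55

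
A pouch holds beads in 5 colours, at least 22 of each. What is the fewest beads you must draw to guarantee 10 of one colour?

In the worst case you draw 9 of each of the 5 colours: 5 × 9 = 45.
One more forces 10 of some colour, so 45 + 1 = 46.

46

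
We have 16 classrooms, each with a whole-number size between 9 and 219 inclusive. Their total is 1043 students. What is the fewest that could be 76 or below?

3

Let j be the number exceeding 76. Then the total is ≥ 77·j + 9·(16 − j) = 144 + 68j.
So 68j ≤ 899 and j ≤ 13; hence at least 16 − 13 = 3 are ≤ 76.
Exactly 3 works: 3 values at 9 and 13 at 77 total 1028; raise one of the low values by 15 (still ≤ 76) to hit 1043.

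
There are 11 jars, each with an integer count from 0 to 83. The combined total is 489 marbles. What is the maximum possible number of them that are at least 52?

With k values at 52 or above and the rest at least 0, the sum is at least 0 + 52k.
Since the sum is 489, we need 52k ≤ 489, i.e. k ≤ 9.
k = 9 is achieved by 9 values at 52 and 2 at 0, total 468; add 21 to one value (staying below 52) to reach 489.

9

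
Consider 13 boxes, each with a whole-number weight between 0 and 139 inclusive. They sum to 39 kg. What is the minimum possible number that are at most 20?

If only k of them are at most 20, the other 13 − k are at least 21, so the total is at least (13 − k)·21 + k·0.
This is ≤ 39, so (13 − k)·21 + 0k ≤ 39, which gives k ≥ 12.
Exactly 12 works: 12 values at 0 and 1 at 21 total 21; raise one of the low values by 18 (still ≤ 20) to hit 39.

12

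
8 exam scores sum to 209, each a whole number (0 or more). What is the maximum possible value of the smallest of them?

26

If every one of the 8 were at least 27, the total would be at least 8 × 27 = 216 > 209.
Achievable: 7 of them at 26 and 1 at 27 total 209.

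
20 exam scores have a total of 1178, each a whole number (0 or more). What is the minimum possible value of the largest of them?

Some value must be at least ⌈1178/20⌉ = 59, since 20 × 58 = 1160 < 1178.
Taking 2 copies of 58 and 18 copies of 59 gives exactly 1178, so 59 is attained.

59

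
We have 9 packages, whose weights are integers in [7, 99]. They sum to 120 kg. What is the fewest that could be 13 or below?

If only k of them are at most 13, the other 9 − k are at least 14, so the total is at least (9 − k)·14 + k·7.
This is ≤ 120, so (9 − k)·14 + 7k ≤ 120, which gives k ≥ 1.
Exactly 1 works: 1 value at 7 and 8 at 14 total 119; raise one of the low values by 1 (still ≤ 13) to hit 120.

1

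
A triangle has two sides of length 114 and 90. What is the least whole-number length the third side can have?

The third side must exceed |114 − 90| = 24.
The smallest integer above 24 is 25.

25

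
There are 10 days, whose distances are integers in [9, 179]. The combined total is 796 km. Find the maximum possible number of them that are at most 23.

Each value at 23 or below falls at least 179 − 23 = 156 short of the ceiling 179.
The ceiling total is 10 × 179 = 1790, and we need 796, so at most ⌊(1790 − 796)/156⌋ = 6 can be that low.
k = 6 is achieved by 6 values at 23 and 4 at 179, total 854; lower one of the 179's by 58 (still > 23) to reach 796.

6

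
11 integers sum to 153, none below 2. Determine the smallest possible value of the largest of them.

The 11 values sum to 153, so their maximum is at least ⌈153/11⌉ = 14.
Achievable: 10 of them at 14 and 1 at 13 total 153.

14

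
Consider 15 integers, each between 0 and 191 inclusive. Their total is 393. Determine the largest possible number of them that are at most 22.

14

Suppose k of them are at most 22. Those contribute at most 22 each and the rest at most 191 each.
So the total is at most 22k + 191(15 − k) = 2865 − 169k. This must still be ≥ 393, so k ≤ 14.
k = 14 is achieved by 14 values at 22 and 1 at 191, total 499; lower one of the 191's by 106 (still > 22) to reach 393.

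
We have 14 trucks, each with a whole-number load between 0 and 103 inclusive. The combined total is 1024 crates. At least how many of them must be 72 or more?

If only k of them are at least 72, the other 14 − k are at most 71, so the total is at most k·103 + (14 − k)·71.
This must reach 1024, so k·103 + (14 − k)·71 ≥ 1024, giving k ≥ 1.
Exactly 1 works: 1 value at 103 and 13 at 71 total 1026; lower one of the high values by 2 (still ≥ 72) to hit 1024.

1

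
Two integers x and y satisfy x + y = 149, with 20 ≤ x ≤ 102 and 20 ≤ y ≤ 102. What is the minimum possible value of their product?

4794

For a fixed sum, xy is smallest when x and y are as far apart as possible.
At the endpoint x = 47, y = 149 − 47 = 102, so xy = 47 × 102 = 4794.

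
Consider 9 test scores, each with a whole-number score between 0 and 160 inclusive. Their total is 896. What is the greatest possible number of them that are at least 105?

Suppose k of them are at least 105. Those contribute at least 105 each and the other 9 − k at least 0 each.
So the total is at least 105k + 0(9 − k) = 0 + 105k. This must be ≤ 896, giving k ≤ 8.
k = 8 is achieved by 8 values at 105 and 1 at 0, total 840; add 56 to one value (staying below 105) to reach 896.

8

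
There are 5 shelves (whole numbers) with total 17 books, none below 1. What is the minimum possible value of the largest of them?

4

Some value must be at least ⌈17/5⌉ = 4, since 5 × 3 = 15 < 17.
Taking 3 copies of 3 and 2 copies of 4 gives exactly 17, so 4 is attained.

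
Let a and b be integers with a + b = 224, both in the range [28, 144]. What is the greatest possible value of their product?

12544

For a fixed sum, the product ab is largest when a and b are as close as possible.
Taking a = 112 and b = 112 (both in [28, 144]) gives ab = 12544.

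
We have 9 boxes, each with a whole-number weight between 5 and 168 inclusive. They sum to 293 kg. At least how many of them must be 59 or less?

Each value above 59 is at least 60, contributing at least 60 − 5 = 55 above the floor 5.
The sum exceeds the floor total 45 by 248, so at most ⌊248/55⌋ = 4 exceed 59, and at least 5 are ≤ 59.
Exactly 5 works: 5 values at 5 and 4 at 60 total 265; raise one of the low values by 28 (still ≤ 59) to hit 293.

5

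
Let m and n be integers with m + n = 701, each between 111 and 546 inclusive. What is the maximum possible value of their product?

For a fixed sum, the product mn is largest when m and n are as close as possible.
Taking m = 350 and n = 351 (both in [111, 546]) gives mn = 122850.

122850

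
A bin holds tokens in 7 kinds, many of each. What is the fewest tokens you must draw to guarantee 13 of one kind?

You could draw 12 of every kind without reaching 13 of any — 84 in all.
One more forces 13 of some kind, so 84 + 1 = 85.

85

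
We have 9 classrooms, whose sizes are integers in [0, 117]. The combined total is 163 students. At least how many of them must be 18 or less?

Let j be the number exceeding 18. Then the total is ≥ 19·j + 0·(9 − j) = 0 + 19j.
So 19j ≤ 163 and j ≤ 8; hence at least 9 − 8 = 1 are ≤ 18.
Exactly 1 works: 1 value at 0 and 8 at 19 total 152; raise one of the low values by 11 (still ≤ 18) to hit 163.

1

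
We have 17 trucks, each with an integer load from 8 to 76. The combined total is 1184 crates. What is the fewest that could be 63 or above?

10

Suppose at most 17 − j of them reach 63; then j values are ≤ 62 and the rest ≤ 76.
The total is then ≤ 62·j + 76·(17 − j) = 1292 − 14j. For this to be ≥ 1184 we need j ≤ 7, so at least 17 − 7 = 10 must reach 63.
Exactly 10 works: 10 values at 76 and 7 at 62 total 1194; lower one of the high values by 10 (still ≥ 63) to hit 1184.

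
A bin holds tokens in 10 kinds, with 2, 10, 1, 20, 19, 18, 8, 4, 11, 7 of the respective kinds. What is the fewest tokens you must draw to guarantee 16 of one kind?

In the worst case you take as many as possible of each kind without reaching 16: 2 + 10 + 1 + 15 + 15 + 15 + 8 + 4 + 11 + 7 = 88.
The next one must give 16 of some kind, so 88 + 1 = 89.

89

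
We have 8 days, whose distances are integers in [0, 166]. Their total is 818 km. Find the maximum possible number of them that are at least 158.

5

If k of the values are ≥ 158, the total is ≥ 158k + 0(8 − k).
Setting 158k + 0(8 − k) ≤ 818 gives 158k ≤ 818, so k ≤ 5.
k = 5 is achieved by 5 values at 158 and 3 at 0, total 790; add 28 to one value (staying below 158) to reach 818.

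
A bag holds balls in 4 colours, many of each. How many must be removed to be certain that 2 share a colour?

5

In the worst case you draw 1 of each of the 4 colours: 4 × 1 = 4.
One more forces 2 of some colour, so 4 + 1 = 5.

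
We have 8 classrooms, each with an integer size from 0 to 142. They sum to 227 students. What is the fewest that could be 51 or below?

Each value above 51 is at least 52, contributing at least 52 − 0 = 52 above the floor 0.
The sum exceeds the floor total 0 by 227, so at most ⌊227/52⌋ = 4 exceed 51, and at least 4 are ≤ 51.
Exactly 4 works: 4 values at 0 and 4 at 52 total 208; raise one of the low values by 19 (still ≤ 51) to hit 227.

4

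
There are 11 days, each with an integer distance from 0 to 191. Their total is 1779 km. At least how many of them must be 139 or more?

5

Each value short of 139 is at most 138, costing at least 191 − 138 = 53 against the maximum total of 2101.
We can afford to lose at most 2101 − 1779 = 322, so at most ⌊322/53⌋ = 6 fall short, and at least 5 are ≥ 139.
Exactly 5 works: 5 values at 191 and 6 at 138 total 1783; lower one of the high values by 4 (still ≥ 139) to hit 1779.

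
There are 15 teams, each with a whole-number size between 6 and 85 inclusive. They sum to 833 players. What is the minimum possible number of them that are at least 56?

If only k of them are at least 56, the other 15 − k are at most 55, so the total is at most k·85 + (15 − k)·55.
This must reach 833, so k·85 + (15 − k)·55 ≥ 833, giving k ≥ 1.
Exactly 1 works: 1 value at 85 and 14 at 55 total 855; lower one of the high values by 22 (still ≥ 56) to hit 833.

1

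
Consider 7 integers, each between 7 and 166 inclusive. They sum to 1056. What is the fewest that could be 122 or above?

Suppose at most 7 − j of them reach 122; then j values are ≤ 121 and the rest ≤ 166.
The total is then ≤ 121·j + 166·(7 − j) = 1162 − 45j. For this to be ≥ 1056 we need j ≤ 2, so at least 7 − 2 = 5 must reach 122.
Exactly 5 works: 5 values at 166 and 2 at 121 total 1072; lower one of the high values by 16 (still ≥ 122) to hit 1056.

5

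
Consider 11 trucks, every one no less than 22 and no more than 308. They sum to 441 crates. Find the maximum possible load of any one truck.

221

Maximizing one value means minimizing the remaining 10.
The other 10 contribute at least 10 × 22 = 220, leaving at most 441 − 220 = 221.
Since 221 ≤ 308, this is achievable: one at 221 and 10 at 22.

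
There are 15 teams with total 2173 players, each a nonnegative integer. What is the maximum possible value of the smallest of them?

The 15 values sum to 2173, so their minimum is at most ⌊2173/15⌋ = 144.
Achievable: 2 of them at 144 and 13 at 145 total 2173.

144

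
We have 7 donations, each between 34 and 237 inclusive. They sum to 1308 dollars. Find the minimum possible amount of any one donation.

Minimizing one value means maximizing the remaining 6.
The other 6 can take up 6 × 237 = 1422 ≥ 1308 − 34, so one donation can sit at its floor of 34.
Achievable: one at 34 and the other 6 totalling 1274, which fits since 6 × 34 ≤ 1274 ≤ 6 × 237.

34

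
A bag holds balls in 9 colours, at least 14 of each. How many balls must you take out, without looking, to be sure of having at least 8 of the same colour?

You could draw 7 of every colour without reaching 8 of any — 63 in all.
One more forces 8 of some colour, so 63 + 1 = 64.

64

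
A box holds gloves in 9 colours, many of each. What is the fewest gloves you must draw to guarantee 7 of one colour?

55

In the worst case you draw 6 of each of the 9 colours: 9 × 6 = 54.
One more forces 7 of some colour, so 54 + 1 = 55.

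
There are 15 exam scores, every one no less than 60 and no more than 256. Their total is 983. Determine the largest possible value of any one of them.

To make one score as large as possible, make the other 14 as small as possible.
The other 14 contribute at least 14 × 60 = 840, leaving at most 983 − 840 = 143.
Since 143 ≤ 256, this is achievable: one at 143 and 14 at 60.

143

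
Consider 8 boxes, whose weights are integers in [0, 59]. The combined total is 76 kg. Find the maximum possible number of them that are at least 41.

Suppose k of them are at least 41. Those contribute at least 41 each and the other 8 − k at least 0 each.
So the total is at least 41k + 0(8 − k) = 0 + 41k. This must be ≤ 76, giving k ≤ 1.
k = 1 is achieved by 1 value at 41 and 7 at 0, total 41; add 35 to one value (staying below 41) to reach 76.

1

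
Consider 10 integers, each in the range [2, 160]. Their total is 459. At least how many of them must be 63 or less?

Each value above 63 is at least 64, contributing at least 64 − 2 = 62 above the floor 2.
The sum exceeds the floor total 20 by 439, so at most ⌊439/62⌋ = 7 exceed 63, and at least 3 are ≤ 63.
Exactly 3 works: 3 values at 2 and 7 at 64 total 454; raise one of the low values by 5 (still ≤ 63) to hit 459.

3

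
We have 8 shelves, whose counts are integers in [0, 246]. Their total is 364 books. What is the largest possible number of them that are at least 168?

2

If k of the values are ≥ 168, the total is ≥ 168k + 0(8 − k).
Setting 168k + 0(8 − k) ≤ 364 gives 168k ≤ 364, so k ≤ 2.
k = 2 is achieved by 2 values at 168 and 6 at 0, total 336; add 28 to one value (staying below 168) to reach 364.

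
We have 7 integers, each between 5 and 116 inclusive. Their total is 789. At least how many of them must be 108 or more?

If only k of them are at least 108, the other 7 − k are at most 107, so the total is at most k·116 + (7 − k)·107.
This must reach 789, so k·116 + (7 − k)·107 ≥ 789, giving k ≥ 5.
Exactly 5 works: 5 values at 116 and 2 at 107 total 794; lower one of the high values by 5 (still ≥ 108) to hit 789.

5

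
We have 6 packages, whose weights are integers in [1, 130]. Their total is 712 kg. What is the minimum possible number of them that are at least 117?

Each value short of 117 is at most 116, costing at least 130 − 116 = 14 against the maximum total of 780.
We can afford to lose at most 780 − 712 = 68, so at most ⌊68/14⌋ = 4 fall short, and at least 2 are ≥ 117.
Exactly 2 works: 2 values at 130 and 4 at 116 total 724; lower one of the high values by 12 (still ≥ 117) to hit 712.

2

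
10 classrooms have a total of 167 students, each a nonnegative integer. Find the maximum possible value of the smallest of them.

The average is 167/10 < 17, so some value is ≤ 16.
Achievable: 3 of them at 16 and 7 at 17 total 167.

16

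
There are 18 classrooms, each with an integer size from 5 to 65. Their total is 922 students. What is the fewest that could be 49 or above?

4

If only k of them are at least 49, the other 18 − k are at most 48, so the total is at most k·65 + (18 − k)·48.
This must reach 922, so k·65 + (18 − k)·48 ≥ 922, giving k ≥ 4.
Exactly 4 works: 4 values at 65 and 14 at 48 total 932; lower one of the high values by 10 (still ≥ 49) to hit 922.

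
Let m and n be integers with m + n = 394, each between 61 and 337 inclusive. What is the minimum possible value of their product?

20313

Since m + n is fixed, pushing one of them to its bound minimizes the product.
At the endpoint m = 61, n = 394 − 61 = 333, so mn = 61 × 333 = 20313.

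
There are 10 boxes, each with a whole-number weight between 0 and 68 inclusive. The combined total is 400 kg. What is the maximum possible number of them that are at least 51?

7

Suppose k of them are at least 51. Those contribute at least 51 each and the other 10 − k at least 0 each.
So the total is at least 51k + 0(10 − k) = 0 + 51k. This must be ≤ 400, giving k ≤ 7.
k = 7 is achieved by 7 values at 51 and 3 at 0, total 357; add 43 to one value (staying below 51) to reach 400.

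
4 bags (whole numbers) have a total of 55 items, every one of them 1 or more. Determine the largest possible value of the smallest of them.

The 4 values sum to 55, so their minimum is at most ⌊55/4⌋ = 13.
Equality holds with 1 value of 13 and 3 values of 14.

13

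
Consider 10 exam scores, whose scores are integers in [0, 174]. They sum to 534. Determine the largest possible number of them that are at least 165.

If k of the values are ≥ 165, the total is ≥ 165k + 0(10 − k).
Setting 165k + 0(10 − k) ≤ 534 gives 165k ≤ 534, so k ≤ 3.
k = 3 is achieved by 3 values at 165 and 7 at 0, total 495; add 39 to one value (staying below 165) to reach 534.

3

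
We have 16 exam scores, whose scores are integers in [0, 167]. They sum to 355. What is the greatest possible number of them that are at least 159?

Suppose k of them are at least 159. Those contribute at least 159 each and the other 16 − k at least 0 each.
So the total is at least 159k + 0(16 − k) = 0 + 159k. This must be ≤ 355, giving k ≤ 2.
k = 2 is achieved by 2 values at 159 and 14 at 0, total 318; add 37 to one value (staying below 159) to reach 355.

2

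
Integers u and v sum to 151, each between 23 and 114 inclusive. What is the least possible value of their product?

4218

Since u + v is fixed, pushing one of them to its bound minimizes the product.
The extreme feasible split is u = 37, v = 114, giving uv = 4218.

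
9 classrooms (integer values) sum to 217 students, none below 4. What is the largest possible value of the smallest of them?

24

The 9 values sum to 217, so their minimum is at most ⌊217/9⌋ = 24.
Achievable: 8 of them at 24 and 1 at 25 total 217.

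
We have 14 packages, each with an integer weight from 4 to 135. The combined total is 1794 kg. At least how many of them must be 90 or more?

Suppose at most 14 − j of them reach 90; then j values are ≤ 89 and the rest ≤ 135.
The total is then ≤ 89·j + 135·(14 − j) = 1890 − 46j. For this to be ≥ 1794 we need j ≤ 2, so at least 14 − 2 = 12 must reach 90.
Exactly 12 works: 12 values at 135 and 2 at 89 total 1798; lower one of the high values by 4 (still ≥ 90) to hit 1794.

12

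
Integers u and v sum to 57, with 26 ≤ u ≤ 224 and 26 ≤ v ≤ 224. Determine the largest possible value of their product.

For a fixed sum, the product uv is largest when u and v are as close as possible.
Taking u = 28 and v = 29 (both in [26, 224]) gives uv = 812.

812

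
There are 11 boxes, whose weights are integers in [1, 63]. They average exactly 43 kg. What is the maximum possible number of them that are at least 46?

10

The total is 11 × 43 = 473.
If k of the values are ≥ 46, the total is ≥ 46k + 1(11 − k).
Setting 46k + 1(11 − k) ≤ 473 gives 45k ≤ 462, so k ≤ 10.
k = 10 is achieved by 10 values at 46 and 1 at 1, total 461; add 12 to one value (staying below 46) to reach 473.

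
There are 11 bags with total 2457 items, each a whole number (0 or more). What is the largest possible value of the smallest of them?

If every one of the 11 were at least 224, the total would be at least 11 × 224 = 2464 > 2457.
Achievable: 7 of them at 223 and 4 at 224 total 2457.

223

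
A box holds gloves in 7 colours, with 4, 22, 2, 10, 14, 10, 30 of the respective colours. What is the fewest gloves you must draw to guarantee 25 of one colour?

87

In the worst case you take as many as possible of each colour without reaching 25: 4 + 22 + 2 + 10 + 14 + 10 + 24 = 86.
The next one must give 25 of some colour, so 86 + 1 = 87.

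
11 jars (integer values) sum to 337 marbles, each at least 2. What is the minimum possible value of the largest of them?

31

Some value must be at least ⌈337/11⌉ = 31, since 11 × 30 = 330 < 337.
Equality holds with 7 values of 31 and 4 values of 30.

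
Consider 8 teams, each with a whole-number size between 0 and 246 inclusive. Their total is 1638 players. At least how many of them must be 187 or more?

If only k of them are at least 187, the other 8 − k are at most 186, so the total is at most k·246 + (8 − k)·186.
This must reach 1638, so k·246 + (8 − k)·186 ≥ 1638, giving k ≥ 3.
Exactly 3 works: 3 values at 246 and 5 at 186 total 1668; lower one of the high values by 30 (still ≥ 187) to hit 1638.

3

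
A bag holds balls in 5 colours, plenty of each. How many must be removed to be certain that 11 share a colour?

51

You could draw 10 of every colour without reaching 11 of any — 50 in all.
One more forces 11 of some colour, so 50 + 1 = 51.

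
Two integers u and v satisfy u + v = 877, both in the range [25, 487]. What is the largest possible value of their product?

192282

For a fixed sum, the product uv is largest when u and v are as close as possible.
Taking u = 438 and v = 439 (both in [25, 487]) gives uv = 192282.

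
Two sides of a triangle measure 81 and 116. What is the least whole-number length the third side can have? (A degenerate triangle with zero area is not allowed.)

36

The third side must exceed |81 − 116| = 35.
The smallest integer above 35 is 36.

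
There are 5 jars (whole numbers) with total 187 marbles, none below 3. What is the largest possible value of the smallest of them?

If every one of the 5 were at least 38, the total would be at least 5 × 38 = 190 > 187.
Taking 3 copies of 37 and 2 copies of 38 gives exactly 187, so 37 is attained.

37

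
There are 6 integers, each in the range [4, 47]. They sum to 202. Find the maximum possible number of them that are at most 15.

2

Suppose k of them are at most 15. Those contribute at most 15 each and the rest at most 47 each.
So the total is at most 15k + 47(6 − k) = 282 − 32k. This must still be ≥ 202, so k ≤ 2.
k = 2 is achieved by 2 values at 15 and 4 at 47, total 218; lower one of the 47's by 16 (still > 15) to reach 202.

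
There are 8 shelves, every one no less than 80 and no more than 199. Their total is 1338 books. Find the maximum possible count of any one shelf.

To make one shelf as large as possible, make the other 7 as small as possible.
The other 7 contribute at least 7 × 80 = 560, leaving at most 1338 − 560 = 778.
But each shelf is capped at 199, so the maximum is 199.
Achievable: one at 199 and the other 7 totalling 1139, which fits since 7 × 80 ≤ 1139 ≤ 7 × 199.

199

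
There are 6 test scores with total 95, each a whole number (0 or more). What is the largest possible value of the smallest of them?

The 6 values sum to 95, so their minimum is at most ⌊95/6⌋ = 15.
Equality holds with 1 value of 15 and 5 values of 16.

15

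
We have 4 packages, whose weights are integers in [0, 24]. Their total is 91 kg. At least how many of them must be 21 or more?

Suppose at most 4 − j of them reach 21; then j values are ≤ 20 and the rest ≤ 24.
The total is then ≤ 20·j + 24·(4 − j) = 96 − 4j. For this to be ≥ 91 we need j ≤ 1, so at least 4 − 1 = 3 must reach 21.
Exactly 3 works: 3 values at 24 and 1 at 20 total 92; lower one of the high values by 1 (still ≥ 21) to hit 91.

3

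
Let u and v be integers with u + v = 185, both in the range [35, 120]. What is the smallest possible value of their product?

Since u + v is fixed, pushing one of them to its bound minimizes the product.
The extreme feasible split is u = 65, v = 120, giving uv = 7800.

7800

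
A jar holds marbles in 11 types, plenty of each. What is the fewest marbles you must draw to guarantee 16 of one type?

166

In the worst case you draw 15 of each of the 11 types: 11 × 15 = 165.
One more forces 16 of some type, so 165 + 1 = 166.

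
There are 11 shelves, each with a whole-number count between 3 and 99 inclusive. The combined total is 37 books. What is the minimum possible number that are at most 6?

Let j be the number exceeding 6. Then the total is ≥ 7·j + 3·(11 − j) = 33 + 4j.
So 4j ≤ 4 and j ≤ 1; hence at least 11 − 1 = 10 are ≤ 6.
Exactly 10 works: 10 values at 3 and 1 at 7 total 37.

10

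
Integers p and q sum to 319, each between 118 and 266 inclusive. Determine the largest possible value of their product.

pq = p(319 − p) is maximized when p is as near 319/2 as the bounds allow.
Taking p = 159 and q = 160 (both in [118, 266]) gives pq = 25440.

25440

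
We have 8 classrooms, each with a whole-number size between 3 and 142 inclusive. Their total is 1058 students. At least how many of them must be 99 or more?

7

If only k of them are at least 99, the other 8 − k are at most 98, so the total is at most k·142 + (8 − k)·98.
This must reach 1058, so k·142 + (8 − k)·98 ≥ 1058, giving k ≥ 7.
Exactly 7 works: 7 values at 142 and 1 at 98 total 1092; lower one of the high values by 34 (still ≥ 99) to hit 1058.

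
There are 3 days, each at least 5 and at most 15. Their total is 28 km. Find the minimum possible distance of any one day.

5

Minimizing one value means maximizing the remaining 2.
The other 2 can take up 2 × 15 = 30 ≥ 28 − 5, so one day can sit at its floor of 5.
Achievable: one at 5 and the other 2 totalling 23, which fits since 2 × 5 ≤ 23 ≤ 2 × 15.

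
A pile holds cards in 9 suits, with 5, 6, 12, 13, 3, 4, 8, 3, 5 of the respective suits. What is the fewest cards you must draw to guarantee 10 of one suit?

In the worst case you take as many as possible of each suit without reaching 10: 5 + 6 + 9 + 9 + 3 + 4 + 8 + 3 + 5 = 52.
The next one must give 10 of some suit, so 52 + 1 = 53.

53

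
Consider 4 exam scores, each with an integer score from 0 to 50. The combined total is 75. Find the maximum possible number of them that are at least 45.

With k values at 45 or above and the rest at least 0, the sum is at least 0 + 45k.
Since the sum is 75, we need 45k ≤ 75, i.e. k ≤ 1.
k = 1 is achieved by 1 value at 45 and 3 at 0, total 45; add 30 to one value (staying below 45) to reach 75.

1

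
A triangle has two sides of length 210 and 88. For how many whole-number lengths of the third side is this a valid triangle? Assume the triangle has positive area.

175

The triangle inequality gives |210 − 88| < c < 210 + 88, i.e. 122 < c < 298.
So c can be any integer from 123 to 297: 175 values.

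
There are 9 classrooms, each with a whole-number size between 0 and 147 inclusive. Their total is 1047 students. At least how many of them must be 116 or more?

Suppose at most 9 − j of them reach 116; then j values are ≤ 115 and the rest ≤ 147.
The total is then ≤ 115·j + 147·(9 − j) = 1323 − 32j. For this to be ≥ 1047 we need j ≤ 8, so at least 9 − 8 = 1 must reach 116.
Exactly 1 works: 1 value at 147 and 8 at 115 total 1067; lower one of the high values by 20 (still ≥ 116) to hit 1047.

1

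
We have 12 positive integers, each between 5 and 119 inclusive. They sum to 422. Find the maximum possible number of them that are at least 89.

Suppose k of them are at least 89. Those contribute at least 89 each and the other 12 − k at least 5 each.
So the total is at least 89k + 5(12 − k) = 60 + 84k. This must be ≤ 422, giving k ≤ 4.
k = 4 is achieved by 4 values at 89 and 8 at 5, total 396; add 26 to one value (staying below 89) to reach 422.

4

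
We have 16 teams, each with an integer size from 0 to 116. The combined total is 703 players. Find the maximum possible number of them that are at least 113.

With k values at 113 or above and the rest at least 0, the sum is at least 0 + 113k.
Since the sum is 703, we need 113k ≤ 703, i.e. k ≤ 6.
k = 6 is achieved by 6 values at 113 and 10 at 0, total 678; add 25 to one value (staying below 113) to reach 703.

6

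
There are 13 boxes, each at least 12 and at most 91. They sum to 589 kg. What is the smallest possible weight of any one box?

12

To make one box as small as possible, make the other 12 as large as possible.
The other 12 can take up 12 × 91 = 1092 ≥ 589 − 12, so one box can sit at its floor of 12.
Achievable: one at 12 and the other 12 totalling 577, which fits since 12 × 12 ≤ 577 ≤ 12 × 91.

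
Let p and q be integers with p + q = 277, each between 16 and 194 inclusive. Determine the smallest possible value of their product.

For a fixed sum, pq is smallest when p and q are as far apart as possible.
At the endpoint p = 83, q = 277 − 83 = 194, so pq = 83 × 194 = 16102.

16102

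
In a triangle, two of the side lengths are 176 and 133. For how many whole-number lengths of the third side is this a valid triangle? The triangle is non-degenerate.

265

The triangle inequality gives |176 − 133| < c < 176 + 133, i.e. 43 < c < 309.
So c can be any integer from 44 to 308: 265 values.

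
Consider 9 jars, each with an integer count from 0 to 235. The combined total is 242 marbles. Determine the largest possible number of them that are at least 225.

1

If k of the values are ≥ 225, the total is ≥ 225k + 0(9 − k).
Setting 225k + 0(9 − k) ≤ 242 gives 225k ≤ 242, so k ≤ 1.
k = 1 is achieved by 1 value at 225 and 8 at 0, total 225; add 17 to one value (staying below 225) to reach 242.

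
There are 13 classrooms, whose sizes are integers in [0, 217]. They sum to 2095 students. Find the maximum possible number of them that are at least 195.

If k of the values are ≥ 195, the total is ≥ 195k + 0(13 − k).
Setting 195k + 0(13 − k) ≤ 2095 gives 195k ≤ 2095, so k ≤ 10.
k = 10 is achieved by 10 values at 195 and 3 at 0, total 1950; add 145 to one value (staying below 195) to reach 2095.

10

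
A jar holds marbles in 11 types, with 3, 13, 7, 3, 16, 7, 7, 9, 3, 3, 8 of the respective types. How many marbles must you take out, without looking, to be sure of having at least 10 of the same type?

69

In the worst case you take as many as possible of each type without reaching 10: 3 + 9 + 7 + 3 + 9 + 7 + 7 + 9 + 3 + 3 + 8 = 68.
The next one must give 10 of some type, so 68 + 1 = 69.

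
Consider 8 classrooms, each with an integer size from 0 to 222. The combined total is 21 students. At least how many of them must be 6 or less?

5

Each value above 6 is at least 7, contributing at least 7 − 0 = 7 above the floor 0.
The sum exceeds the floor total 0 by 21, so at most ⌊21/7⌋ = 3 exceed 6, and at least 5 are ≤ 6.
Exactly 5 works: 5 values at 0 and 3 at 7 total 21.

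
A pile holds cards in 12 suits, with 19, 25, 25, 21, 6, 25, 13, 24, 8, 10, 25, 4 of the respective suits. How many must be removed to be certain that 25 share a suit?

In the worst case you take as many as possible of each suit without reaching 25: 19 + 24 + 24 + 21 + 6 + 24 + 13 + 24 + 8 + 10 + 24 + 4 = 201.
The next one must give 25 of some suit, so 201 + 1 = 202.

202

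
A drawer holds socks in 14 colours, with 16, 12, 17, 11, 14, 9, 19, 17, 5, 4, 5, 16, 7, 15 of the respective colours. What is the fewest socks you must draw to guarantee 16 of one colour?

In the worst case you take as many as possible of each colour without reaching 16: 15 + 12 + 15 + 11 + 14 + 9 + 15 + 15 + 5 + 4 + 5 + 15 + 7 + 15 = 157.
The next one must give 16 of some colour, so 157 + 1 = 158.

158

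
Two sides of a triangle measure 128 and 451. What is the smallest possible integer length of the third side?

The third side must exceed |128 − 451| = 323.
The smallest integer above 323 is 324.

324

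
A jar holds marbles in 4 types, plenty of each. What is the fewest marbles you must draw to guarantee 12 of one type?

45

You could draw 11 of every type without reaching 12 of any — 44 in all.
One more forces 12 of some type, so 44 + 1 = 45.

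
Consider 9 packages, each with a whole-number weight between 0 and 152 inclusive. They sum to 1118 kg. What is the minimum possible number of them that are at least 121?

If only k of them are at least 121, the other 9 − k are at most 120, so the total is at most k·152 + (9 − k)·120.
This must reach 1118, so k·152 + (9 − k)·120 ≥ 1118, giving k ≥ 2.
Exactly 2 works: 2 values at 152 and 7 at 120 total 1144; lower one of the high values by 26 (still ≥ 121) to hit 1118.

2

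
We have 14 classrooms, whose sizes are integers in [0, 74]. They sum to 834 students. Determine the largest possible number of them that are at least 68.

If k of the values are ≥ 68, the total is ≥ 68k + 0(14 − k).
Setting 68k + 0(14 − k) ≤ 834 gives 68k ≤ 834, so k ≤ 12.
k = 12 is achieved by 12 values at 68 and 2 at 0, total 816; add 18 to one value (staying below 68) to reach 834.

12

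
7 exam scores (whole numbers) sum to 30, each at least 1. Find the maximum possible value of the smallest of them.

4

The 7 values sum to 30, so their minimum is at most ⌊30/7⌋ = 4.
Equality holds with 5 values of 4 and 2 values of 5.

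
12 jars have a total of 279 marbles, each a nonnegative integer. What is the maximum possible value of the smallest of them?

23

If every one of the 12 were at least 24, the total would be at least 12 × 24 = 288 > 279.
Achievable: 9 of them at 23 and 3 at 24 total 279.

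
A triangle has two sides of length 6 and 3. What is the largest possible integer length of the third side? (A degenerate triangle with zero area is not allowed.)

The third side must be less than 6 + 3 = 9.
The largest integer below 9 is 8.

8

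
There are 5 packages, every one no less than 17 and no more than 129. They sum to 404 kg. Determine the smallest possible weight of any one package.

17

Minimizing one value means maximizing the remaining 4.
The other 4 can take up 4 × 129 = 516 ≥ 404 − 17, so one package can sit at its floor of 17.
Achievable: one at 17 and the other 4 totalling 387, which fits since 4 × 17 ≤ 387 ≤ 4 × 129.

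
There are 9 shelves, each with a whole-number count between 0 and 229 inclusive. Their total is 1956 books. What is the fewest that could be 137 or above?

8

Suppose at most 9 − j of them reach 137; then j values are ≤ 136 and the rest ≤ 229.
The total is then ≤ 136·j + 229·(9 − j) = 2061 − 93j. For this to be ≥ 1956 we need j ≤ 1, so at least 9 − 1 = 8 must reach 137.
Exactly 8 works: 8 values at 229 and 1 at 136 total 1968; lower one of the high values by 12 (still ≥ 137) to hit 1956.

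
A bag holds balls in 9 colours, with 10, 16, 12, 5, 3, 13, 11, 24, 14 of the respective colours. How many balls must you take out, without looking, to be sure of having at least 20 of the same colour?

In the worst case you take as many as possible of each colour without reaching 20: 10 + 16 + 12 + 5 + 3 + 13 + 11 + 19 + 14 = 103.
The next one must give 20 of some colour, so 103 + 1 = 104.

104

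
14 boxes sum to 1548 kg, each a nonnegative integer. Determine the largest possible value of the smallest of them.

110

If every one of the 14 were at least 111, the total would be at least 14 × 111 = 1554 > 1548.
Equality holds with 6 values of 110 and 8 values of 111.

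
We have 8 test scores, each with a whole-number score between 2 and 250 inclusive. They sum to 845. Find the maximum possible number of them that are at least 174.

With k values at 174 or above and the rest at least 2, the sum is at least 16 + 172k.
Since the sum is 845, we need 172k ≤ 829, i.e. k ≤ 4.
k = 4 is achieved by 4 values at 174 and 4 at 2, total 704; add 141 to one value (staying below 174) to reach 845.

4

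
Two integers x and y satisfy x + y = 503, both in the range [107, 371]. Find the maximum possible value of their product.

63252

xy = x(503 − x) is maximized when x is as near 503/2 as the bounds allow.
Taking x = 251 and y = 252 (both in [107, 371]) gives xy = 63252.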